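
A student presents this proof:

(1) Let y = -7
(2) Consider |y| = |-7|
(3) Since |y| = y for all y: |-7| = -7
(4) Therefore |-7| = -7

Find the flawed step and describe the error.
Step 3: Since |y| = y for all y: |-7| = -7

Step 3 incorrectly states that |y| = y for all y. The correct definition is |y| = y when y >= 0, and |y| = -y when y < 0. Since -7 < 0, we have |-7| = -(-7) = 7, not -7.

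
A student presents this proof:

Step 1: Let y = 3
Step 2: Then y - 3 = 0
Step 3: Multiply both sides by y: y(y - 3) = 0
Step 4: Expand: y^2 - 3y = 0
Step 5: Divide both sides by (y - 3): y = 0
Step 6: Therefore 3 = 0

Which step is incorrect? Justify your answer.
Step 5: Divide both sides by (y - 3): y = 0

Step 5 divides both sides by (y - 3). However, since y = 3, we have (y - 3) = 0. Division by zero is undefined, making this step invalid.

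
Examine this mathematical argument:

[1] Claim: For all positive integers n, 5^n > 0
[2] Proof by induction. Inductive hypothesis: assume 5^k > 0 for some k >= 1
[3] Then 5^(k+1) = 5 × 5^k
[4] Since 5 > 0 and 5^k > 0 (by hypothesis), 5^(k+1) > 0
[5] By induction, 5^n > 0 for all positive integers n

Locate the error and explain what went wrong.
Step 5: By induction, 5^n > 0 for all positive integers n

Step 5 concludes the proof by induction, but no base case was ever established. A valid induction proof requires: (1) a base case proving 5^1 > 0, and (2) an inductive step showing IF 5^k > 0 THEN 5^(k+1) > 0. Steps 2-4 correctly establish the inductive step, but without the base case the conclusion in step 5 does not follow.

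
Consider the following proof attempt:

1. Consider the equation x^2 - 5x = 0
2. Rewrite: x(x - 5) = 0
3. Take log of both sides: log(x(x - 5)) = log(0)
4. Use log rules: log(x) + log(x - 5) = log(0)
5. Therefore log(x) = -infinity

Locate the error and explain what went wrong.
Step 3: Take log of both sides: log(x(x - 5)) = log(0)

Step 3 takes the logarithm of both sides, resulting in log(0) on the right side. The logarithm is only defined for positive numbers; log(0) is undefined (approaches negative infinity). This operation is invalid.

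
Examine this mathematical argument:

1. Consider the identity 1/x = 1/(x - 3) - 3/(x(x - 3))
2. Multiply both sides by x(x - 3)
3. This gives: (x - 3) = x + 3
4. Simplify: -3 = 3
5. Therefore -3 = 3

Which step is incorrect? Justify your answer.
Step 3: This gives: (x - 3) = x + 3

Step 3 makes a sign error when clearing denominators. Multiplying -3/(x(x - 3)) by x(x - 3) gives -3, not +3. The correct result is (x - 3) = x - 3, which is trivially true, not (x - 3) = x + 3. (Step 1 is a valid identity: 1/(x - 3) - 3/(x(x - 3)) = (x - 3)/(x(x - 3)) = 1/x.)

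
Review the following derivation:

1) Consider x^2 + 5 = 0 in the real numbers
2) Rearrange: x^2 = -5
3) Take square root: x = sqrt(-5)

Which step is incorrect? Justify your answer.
Step 3: Take square root: x = sqrt(-5)

Step 3 takes the square root of -5, which is negative. In the real number system, the square root of a negative number is undefined. The equation x^2 + 5 = 0 has no real solutions. Square roots of negative numbers only exist in the complex numbers.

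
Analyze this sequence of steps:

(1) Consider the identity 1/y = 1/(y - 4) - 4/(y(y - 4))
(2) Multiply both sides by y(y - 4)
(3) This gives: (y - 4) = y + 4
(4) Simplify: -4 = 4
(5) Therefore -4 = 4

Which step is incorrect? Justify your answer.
Step 3: This gives: (y - 4) = y + 4

Step 3 makes a sign error when clearing denominators. Multiplying -4/(y(y - 4)) by y(y - 4) gives -4, not +4. The correct result is (y - 4) = y - 4, which is trivially true, not (y - 4) = y + 4. (Step 1 is a valid identity: 1/(y - 4) - 4/(y(y - 4)) = (y - 4)/(y(y - 4)) = 1/y.)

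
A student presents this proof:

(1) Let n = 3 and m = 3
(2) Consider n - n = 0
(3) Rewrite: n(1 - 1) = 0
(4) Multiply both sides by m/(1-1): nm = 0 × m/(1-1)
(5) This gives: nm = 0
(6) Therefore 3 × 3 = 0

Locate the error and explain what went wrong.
Step 4: Multiply both sides by m/(1-1): nm = 0 × m/(1-1)

Step 4 multiplies both sides by m/(1-1). However, 1-1 = 0, so this is multiplication by m/0, which is undefined. We cannot multiply by an undefined expression.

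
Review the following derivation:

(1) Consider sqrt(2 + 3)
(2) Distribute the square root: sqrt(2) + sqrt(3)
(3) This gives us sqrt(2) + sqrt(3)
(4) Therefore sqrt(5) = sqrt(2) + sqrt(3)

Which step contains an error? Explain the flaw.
Step 2: Distribute the square root: sqrt(2) + sqrt(3)

Step 2 incorrectly 'distributes' the square root over addition. The square root function does not distribute: sqrt(a + b) ≠ sqrt(a) + sqrt(b). In fact, sqrt(2 + 3) = sqrt(5) ≈ 2.2361, while sqrt(2) + sqrt(3) ≈ 3.1463.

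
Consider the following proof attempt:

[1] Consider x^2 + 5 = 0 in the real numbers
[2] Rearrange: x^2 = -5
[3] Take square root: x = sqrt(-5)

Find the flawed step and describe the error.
Step 3: Take square root: x = sqrt(-5)

Step 3 takes the square root of -5, which is negative. In the real number system, the square root of a negative number is undefined. The equation x^2 + 5 = 0 has no real solutions. Square roots of negative numbers only exist in the complex numbers.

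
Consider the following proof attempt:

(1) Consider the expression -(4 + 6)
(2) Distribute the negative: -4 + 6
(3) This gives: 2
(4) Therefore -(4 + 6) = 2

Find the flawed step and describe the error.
Step 2: Distribute the negative: -4 + 6

Step 2 incorrectly distributes the negative sign. The correct distribution is -(4 + 6) = -4 - 6 = -10. The negative must be applied to both terms, not just the first. The error treats -(4 + 6) as -4 + 6, which equals 2 instead of -10.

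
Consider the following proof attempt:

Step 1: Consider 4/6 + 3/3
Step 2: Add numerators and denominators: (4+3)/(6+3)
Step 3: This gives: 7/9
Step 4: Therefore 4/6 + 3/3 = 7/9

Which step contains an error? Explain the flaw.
Step 2: Add numerators and denominators: (4+3)/(6+3)

Step 2 incorrectly adds fractions by separately adding numerators and denominators. This is wrong. The correct method requires a common denominator: 4/6 + 3/3 = (4×3 + 3×6)/(6×3) = 30/18 = 5/3. The method used gives 7/9, which is different.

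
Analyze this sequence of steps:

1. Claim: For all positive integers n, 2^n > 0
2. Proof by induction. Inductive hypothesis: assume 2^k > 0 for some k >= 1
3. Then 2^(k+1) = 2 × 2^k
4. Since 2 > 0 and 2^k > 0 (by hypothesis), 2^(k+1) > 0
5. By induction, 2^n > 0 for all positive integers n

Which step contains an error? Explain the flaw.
Step 5: By induction, 2^n > 0 for all positive integers n

Step 5 concludes the proof by induction, but no base case was ever established. A valid induction proof requires: (1) a base case proving 2^1 > 0, and (2) an inductive step showing IF 2^k > 0 THEN 2^(k+1) > 0. Steps 2-4 correctly establish the inductive step, but without the base case the conclusion in step 5 does not follow.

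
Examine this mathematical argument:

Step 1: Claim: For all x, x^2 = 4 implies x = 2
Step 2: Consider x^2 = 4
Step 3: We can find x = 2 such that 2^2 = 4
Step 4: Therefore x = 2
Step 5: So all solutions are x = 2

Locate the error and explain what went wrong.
Step 4: Therefore x = 2

Step 4 incorrectly concludes that x = 2 is the only solution. The proof shows that x = 2 is A solution (existence), but does not show it is the ONLY solution (uniqueness). In fact, x = -2 is also a solution since (-2)^2 = 4. Finding one solution doesn't prove there are no others.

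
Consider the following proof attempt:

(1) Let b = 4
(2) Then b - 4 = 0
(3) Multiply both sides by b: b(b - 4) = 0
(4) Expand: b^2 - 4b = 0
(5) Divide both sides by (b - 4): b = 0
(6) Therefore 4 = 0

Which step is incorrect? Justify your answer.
Step 5: Divide both sides by (b - 4): b = 0

Step 5 divides both sides by (b - 4). However, since b = 4, we have (b - 4) = 0. Division by zero is undefined, making this step invalid.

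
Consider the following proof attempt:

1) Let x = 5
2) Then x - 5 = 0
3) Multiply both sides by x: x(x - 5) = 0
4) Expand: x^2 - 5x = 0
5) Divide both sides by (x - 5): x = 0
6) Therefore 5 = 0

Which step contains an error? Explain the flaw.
Step 5: Divide both sides by (x - 5): x = 0

Step 5 divides both sides by (x - 5). However, since x = 5, we have (x - 5) = 0. Division by zero is undefined, making this step invalid.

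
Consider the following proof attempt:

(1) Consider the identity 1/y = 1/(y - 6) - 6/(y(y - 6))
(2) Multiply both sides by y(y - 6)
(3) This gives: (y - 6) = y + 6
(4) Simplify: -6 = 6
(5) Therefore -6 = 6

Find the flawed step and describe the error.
Step 3: This gives: (y - 6) = y + 6

Step 3 makes a sign error when clearing denominators. Multiplying -6/(y(y - 6)) by y(y - 6) gives -6, not +6. The correct result is (y - 6) = y - 6, which is trivially true, not (y - 6) = y + 6. (Step 1 is a valid identity: 1/(y - 6) - 6/(y(y - 6)) = (y - 6)/(y(y - 6)) = 1/y.)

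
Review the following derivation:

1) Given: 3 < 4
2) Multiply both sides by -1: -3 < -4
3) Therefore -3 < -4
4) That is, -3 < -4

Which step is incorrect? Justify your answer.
Step 2: Multiply both sides by -1: -3 < -4

Step 2 multiplies both sides by -1 but fails to reverse the inequality sign. When multiplying (or dividing) an inequality by a negative number, the direction must be reversed. Since 3 < 4, we should get -3 > -4, i.e., -3 > -4.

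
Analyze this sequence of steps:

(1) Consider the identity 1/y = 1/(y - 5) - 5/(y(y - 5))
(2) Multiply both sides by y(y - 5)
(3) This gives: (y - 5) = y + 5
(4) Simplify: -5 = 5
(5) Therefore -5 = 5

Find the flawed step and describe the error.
Step 3: This gives: (y - 5) = y + 5

Step 3 makes a sign error when clearing denominators. Multiplying -5/(y(y - 5)) by y(y - 5) gives -5, not +5. The correct result is (y - 5) = y - 5, which is trivially true, not (y - 5) = y + 5. (Step 1 is a valid identity: 1/(y - 5) - 5/(y(y - 5)) = (y - 5)/(y(y - 5)) = 1/y.)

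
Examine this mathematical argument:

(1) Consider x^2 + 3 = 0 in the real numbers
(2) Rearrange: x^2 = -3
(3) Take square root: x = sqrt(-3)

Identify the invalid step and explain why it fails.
Step 3: Take square root: x = sqrt(-3)

Step 3 takes the square root of -3, which is negative. In the real number system, the square root of a negative number is undefined. The equation x^2 + 3 = 0 has no real solutions. Square roots of negative numbers only exist in the complex numbers.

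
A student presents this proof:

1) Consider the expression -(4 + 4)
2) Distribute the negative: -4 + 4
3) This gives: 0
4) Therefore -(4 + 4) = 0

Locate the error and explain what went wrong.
Step 2: Distribute the negative: -4 + 4

Step 2 incorrectly distributes the negative sign. The correct distribution is -(4 + 4) = -4 - 4 = -8. The negative must be applied to both terms, not just the first. The error treats -(4 + 4) as -4 + 4, which equals 0 instead of -8.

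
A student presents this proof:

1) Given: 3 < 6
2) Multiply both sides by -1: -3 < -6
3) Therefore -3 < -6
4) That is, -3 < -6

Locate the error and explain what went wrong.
Step 2: Multiply both sides by -1: -3 < -6

Step 2 multiplies both sides by -1 but fails to reverse the inequality sign. When multiplying (or dividing) an inequality by a negative number, the direction must be reversed. Since 3 < 6, we should get -3 > -6, i.e., -3 > -6.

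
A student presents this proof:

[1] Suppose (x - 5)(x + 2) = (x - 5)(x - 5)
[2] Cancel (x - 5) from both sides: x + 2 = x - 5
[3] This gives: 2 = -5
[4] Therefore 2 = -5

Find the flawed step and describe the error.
Step 2: Cancel (x - 5) from both sides: x + 2 = x - 5

Step 2 cancels (x - 5) from both sides. This is only valid if (x - 5) ≠ 0, i.e., x ≠ 5. When x = 5, both sides equal zero regardless of the other factors. The correct approach requires considering x = 5 as a separate case.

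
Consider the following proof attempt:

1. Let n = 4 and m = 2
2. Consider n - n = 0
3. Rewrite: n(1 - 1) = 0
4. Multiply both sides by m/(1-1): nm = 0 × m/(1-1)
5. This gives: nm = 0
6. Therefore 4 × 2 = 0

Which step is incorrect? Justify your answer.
Step 4: Multiply both sides by m/(1-1): nm = 0 × m/(1-1)

Step 4 multiplies both sides by m/(1-1). However, 1-1 = 0, so this is multiplication by m/0, which is undefined. We cannot multiply by an undefined expression.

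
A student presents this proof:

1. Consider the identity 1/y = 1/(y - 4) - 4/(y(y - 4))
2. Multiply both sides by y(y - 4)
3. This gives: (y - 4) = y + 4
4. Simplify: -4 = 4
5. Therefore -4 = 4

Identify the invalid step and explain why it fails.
Step 3: This gives: (y - 4) = y + 4

Step 3 makes a sign error when clearing denominators. Multiplying -4/(y(y - 4)) by y(y - 4) gives -4, not +4. The correct result is (y - 4) = y - 4, which is trivially true, not (y - 4) = y + 4. (Step 1 is a valid identity: 1/(y - 4) - 4/(y(y - 4)) = (y - 4)/(y(y - 4)) = 1/y.)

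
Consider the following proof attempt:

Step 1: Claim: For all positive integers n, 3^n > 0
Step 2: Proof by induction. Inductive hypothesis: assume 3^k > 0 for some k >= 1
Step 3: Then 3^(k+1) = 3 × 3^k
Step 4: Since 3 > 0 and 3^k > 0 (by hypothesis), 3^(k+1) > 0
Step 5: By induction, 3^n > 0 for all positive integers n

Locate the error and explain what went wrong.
Step 5: By induction, 3^n > 0 for all positive integers n

Step 5 concludes the proof by induction, but no base case was ever established. A valid induction proof requires: (1) a base case proving 3^1 > 0, and (2) an inductive step showing IF 3^k > 0 THEN 3^(k+1) > 0. Steps 2-4 correctly establish the inductive step, but without the base case the conclusion in step 5 does not follow.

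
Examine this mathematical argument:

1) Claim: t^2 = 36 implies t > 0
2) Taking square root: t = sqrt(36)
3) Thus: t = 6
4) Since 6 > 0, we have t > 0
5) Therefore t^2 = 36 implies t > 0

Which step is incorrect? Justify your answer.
Step 2: Taking square root: t = sqrt(36)

Step 2 takes the square root and assumes the positive root only. The equation t^2 = 36 actually has two solutions: t = 6 and t = -6. The proof silently assumes t > 0 without justification, then uses this assumption to conclude t > 0, which is circular. The counterexample t = -6 shows the claim is false.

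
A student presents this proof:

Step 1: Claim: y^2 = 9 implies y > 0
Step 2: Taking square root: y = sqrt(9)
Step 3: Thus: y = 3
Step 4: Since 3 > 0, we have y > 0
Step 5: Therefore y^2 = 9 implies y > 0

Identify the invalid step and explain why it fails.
Step 2: Taking square root: y = sqrt(9)

Step 2 takes the square root and assumes the positive root only. The equation y^2 = 9 actually has two solutions: y = 3 and y = -3. The proof silently assumes y > 0 without justification, then uses this assumption to conclude y > 0, which is circular. The counterexample y = -3 shows the claim is false.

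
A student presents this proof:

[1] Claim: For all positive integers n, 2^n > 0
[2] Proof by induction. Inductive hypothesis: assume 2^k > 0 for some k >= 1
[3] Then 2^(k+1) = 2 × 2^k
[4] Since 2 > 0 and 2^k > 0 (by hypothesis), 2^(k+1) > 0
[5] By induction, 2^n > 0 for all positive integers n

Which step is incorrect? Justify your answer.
Step 5: By induction, 2^n > 0 for all positive integers n

Step 5 concludes the proof by induction, but no base case was ever established. A valid induction proof requires: (1) a base case proving 2^1 > 0, and (2) an inductive step showing IF 2^k > 0 THEN 2^(k+1) > 0. Steps 2-4 correctly establish the inductive step, but without the base case the conclusion in step 5 does not follow.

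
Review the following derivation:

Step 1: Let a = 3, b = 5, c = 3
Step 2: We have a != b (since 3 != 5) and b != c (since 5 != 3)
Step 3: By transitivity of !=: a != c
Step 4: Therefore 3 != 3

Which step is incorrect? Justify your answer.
Step 3: By transitivity of !=: a != c

Step 3 incorrectly applies transitivity to the '!=' relation. Transitivity states: if a R b and b R c, then a R c. However, '!=' is not transitive. Counterexample: 3 != 5 and 5 != 3, but 3 = 3 (both equal 3). Transitivity holds for relations like <, <=, =, but not for !=.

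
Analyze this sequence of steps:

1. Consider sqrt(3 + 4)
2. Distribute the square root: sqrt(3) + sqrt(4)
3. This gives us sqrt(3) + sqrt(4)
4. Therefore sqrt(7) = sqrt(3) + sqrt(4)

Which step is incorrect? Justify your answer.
Step 2: Distribute the square root: sqrt(3) + sqrt(4)

Step 2 incorrectly 'distributes' the square root over addition. The square root function does not distribute: sqrt(a + b) ≠ sqrt(a) + sqrt(b). In fact, sqrt(3 + 4) = sqrt(7) ≈ 2.6458, while sqrt(3) + sqrt(4) ≈ 3.7321.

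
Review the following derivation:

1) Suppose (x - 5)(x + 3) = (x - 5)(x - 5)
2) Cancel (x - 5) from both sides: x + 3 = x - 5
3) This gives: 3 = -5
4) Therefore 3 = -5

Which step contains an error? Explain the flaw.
Step 2: Cancel (x - 5) from both sides: x + 3 = x - 5

Step 2 cancels (x - 5) from both sides. This is only valid if (x - 5) ≠ 0, i.e., x ≠ 5. When x = 5, both sides equal zero regardless of the other factors. The correct approach requires considering x = 5 as a separate case.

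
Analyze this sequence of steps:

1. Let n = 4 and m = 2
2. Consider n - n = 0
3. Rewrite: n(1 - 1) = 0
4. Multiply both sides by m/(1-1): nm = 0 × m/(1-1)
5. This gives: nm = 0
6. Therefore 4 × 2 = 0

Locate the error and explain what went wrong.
Step 4: Multiply both sides by m/(1-1): nm = 0 × m/(1-1)

Step 4 multiplies both sides by m/(1-1). However, 1-1 = 0, so this is multiplication by m/0, which is undefined. We cannot multiply by an undefined expression.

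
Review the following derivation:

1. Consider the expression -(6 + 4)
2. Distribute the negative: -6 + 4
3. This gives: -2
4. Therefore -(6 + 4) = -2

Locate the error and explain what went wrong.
Step 2: Distribute the negative: -6 + 4

Step 2 incorrectly distributes the negative sign. The correct distribution is -(6 + 4) = -6 - 4 = -10. The negative must be applied to both terms, not just the first. The error treats -(6 + 4) as -6 + 4, which equals -2 instead of -10.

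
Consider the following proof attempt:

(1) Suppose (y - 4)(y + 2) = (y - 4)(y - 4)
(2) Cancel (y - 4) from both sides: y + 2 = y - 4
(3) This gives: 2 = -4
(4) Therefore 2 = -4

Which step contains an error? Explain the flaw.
Step 2: Cancel (y - 4) from both sides: y + 2 = y - 4

Step 2 cancels (y - 4) from both sides. This is only valid if (y - 4) ≠ 0, i.e., y ≠ 4. When y = 4, both sides equal zero regardless of the other factors. The correct approach requires considering y = 4 as a separate case.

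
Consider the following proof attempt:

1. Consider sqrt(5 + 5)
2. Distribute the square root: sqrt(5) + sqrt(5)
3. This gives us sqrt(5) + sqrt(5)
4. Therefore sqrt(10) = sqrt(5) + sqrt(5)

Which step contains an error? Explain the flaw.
Step 2: Distribute the square root: sqrt(5) + sqrt(5)

Step 2 incorrectly 'distributes' the square root over addition. The square root function does not distribute: sqrt(a + b) ≠ sqrt(a) + sqrt(b). In fact, sqrt(5 + 5) = sqrt(10) ≈ 3.1623, while sqrt(5) + sqrt(5) ≈ 4.4721.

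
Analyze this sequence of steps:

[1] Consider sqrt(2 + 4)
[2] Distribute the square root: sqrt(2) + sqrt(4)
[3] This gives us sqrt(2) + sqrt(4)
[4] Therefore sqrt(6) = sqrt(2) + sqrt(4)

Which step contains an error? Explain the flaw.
Step 2: Distribute the square root: sqrt(2) + sqrt(4)

Step 2 incorrectly 'distributes' the square root over addition. The square root function does not distribute: sqrt(a + b) ≠ sqrt(a) + sqrt(b). In fact, sqrt(2 + 4) = sqrt(6) ≈ 2.4495, while sqrt(2) + sqrt(4) ≈ 3.4142.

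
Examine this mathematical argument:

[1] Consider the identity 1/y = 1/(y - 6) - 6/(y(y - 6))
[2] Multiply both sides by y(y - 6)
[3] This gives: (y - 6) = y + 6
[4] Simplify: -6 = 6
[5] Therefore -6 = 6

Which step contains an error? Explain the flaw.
Step 3: This gives: (y - 6) = y + 6

Step 3 makes a sign error when clearing denominators. Multiplying -6/(y(y - 6)) by y(y - 6) gives -6, not +6. The correct result is (y - 6) = y - 6, which is trivially true, not (y - 6) = y + 6. (Step 1 is a valid identity: 1/(y - 6) - 6/(y(y - 6)) = (y - 6)/(y(y - 6)) = 1/y.)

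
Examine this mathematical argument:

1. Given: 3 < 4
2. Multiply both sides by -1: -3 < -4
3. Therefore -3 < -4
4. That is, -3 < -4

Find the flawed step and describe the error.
Step 2: Multiply both sides by -1: -3 < -4

Step 2 multiplies both sides by -1 but fails to reverse the inequality sign. When multiplying (or dividing) an inequality by a negative number, the direction must be reversed. Since 3 < 4, we should get -3 > -4, i.e., -3 > -4.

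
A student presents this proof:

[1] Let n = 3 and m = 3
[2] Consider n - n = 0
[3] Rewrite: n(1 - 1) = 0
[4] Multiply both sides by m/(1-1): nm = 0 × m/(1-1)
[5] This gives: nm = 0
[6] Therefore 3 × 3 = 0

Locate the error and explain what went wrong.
Step 4: Multiply both sides by m/(1-1): nm = 0 × m/(1-1)

Step 4 multiplies both sides by m/(1-1). However, 1-1 = 0, so this is multiplication by m/0, which is undefined. We cannot multiply by an undefined expression.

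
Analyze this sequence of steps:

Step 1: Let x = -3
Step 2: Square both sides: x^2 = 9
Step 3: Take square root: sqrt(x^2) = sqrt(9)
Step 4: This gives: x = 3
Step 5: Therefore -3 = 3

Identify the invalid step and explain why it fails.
Step 4: This gives: x = 3

Step 4 incorrectly states that sqrt(x^2) = x. The correct identity is sqrt(x^2) = |x|. Since x = -3 < 0, we have sqrt(x^2) = |-3| = 3, not x = -3.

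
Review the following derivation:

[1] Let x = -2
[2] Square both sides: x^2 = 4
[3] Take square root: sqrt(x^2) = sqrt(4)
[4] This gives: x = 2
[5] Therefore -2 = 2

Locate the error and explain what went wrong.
Step 4: This gives: x = 2

Step 4 incorrectly states that sqrt(x^2) = x. The correct identity is sqrt(x^2) = |x|. Since x = -2 < 0, we have sqrt(x^2) = |-2| = 2, not x = -2.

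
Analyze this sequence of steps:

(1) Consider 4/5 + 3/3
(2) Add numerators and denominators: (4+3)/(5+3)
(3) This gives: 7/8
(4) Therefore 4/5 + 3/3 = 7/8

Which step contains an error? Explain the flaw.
Step 2: Add numerators and denominators: (4+3)/(5+3)

Step 2 incorrectly adds fractions by separately adding numerators and denominators. This is wrong. The correct method requires a common denominator: 4/5 + 3/3 = (4×3 + 3×5)/(5×3) = 27/15 = 9/5. The method used gives 7/8, which is different.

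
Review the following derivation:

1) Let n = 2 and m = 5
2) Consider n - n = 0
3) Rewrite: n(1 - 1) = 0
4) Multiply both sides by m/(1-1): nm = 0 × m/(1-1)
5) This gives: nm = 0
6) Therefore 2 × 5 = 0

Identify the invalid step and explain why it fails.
Step 4: Multiply both sides by m/(1-1): nm = 0 × m/(1-1)

Step 4 multiplies both sides by m/(1-1). However, 1-1 = 0, so this is multiplication by m/0, which is undefined. We cannot multiply by an undefined expression.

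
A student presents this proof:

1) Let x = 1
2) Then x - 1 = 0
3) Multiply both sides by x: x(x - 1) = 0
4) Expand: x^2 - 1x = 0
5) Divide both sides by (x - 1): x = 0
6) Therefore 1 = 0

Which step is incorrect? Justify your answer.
Step 5: Divide both sides by (x - 1): x = 0

Step 5 divides both sides by (x - 1). However, since x = 1, we have (x - 1) = 0. Division by zero is undefined, making this step invalid.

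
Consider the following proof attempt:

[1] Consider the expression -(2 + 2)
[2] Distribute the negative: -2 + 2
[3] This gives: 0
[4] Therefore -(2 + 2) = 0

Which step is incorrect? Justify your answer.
Step 2: Distribute the negative: -2 + 2

Step 2 incorrectly distributes the negative sign. The correct distribution is -(2 + 2) = -2 - 2 = -4. The negative must be applied to both terms, not just the first. The error treats -(2 + 2) as -2 + 2, which equals 0 instead of -4.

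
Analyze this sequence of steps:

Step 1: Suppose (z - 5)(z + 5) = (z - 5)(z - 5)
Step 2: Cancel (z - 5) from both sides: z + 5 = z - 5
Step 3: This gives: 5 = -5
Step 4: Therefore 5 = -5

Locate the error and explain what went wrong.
Step 2: Cancel (z - 5) from both sides: z + 5 = z - 5

Step 2 cancels (z - 5) from both sides. This is only valid if (z - 5) ≠ 0, i.e., z ≠ 5. When z = 5, both sides equal zero regardless of the other factors. The correct approach requires considering z = 5 as a separate case.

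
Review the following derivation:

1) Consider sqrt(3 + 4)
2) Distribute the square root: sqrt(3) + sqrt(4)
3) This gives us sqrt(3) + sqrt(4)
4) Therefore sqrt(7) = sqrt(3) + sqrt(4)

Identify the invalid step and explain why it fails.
Step 2: Distribute the square root: sqrt(3) + sqrt(4)

Step 2 incorrectly 'distributes' the square root over addition. The square root function does not distribute: sqrt(a + b) ≠ sqrt(a) + sqrt(b). In fact, sqrt(3 + 4) = sqrt(7) ≈ 2.6458, while sqrt(3) + sqrt(4) ≈ 3.7321.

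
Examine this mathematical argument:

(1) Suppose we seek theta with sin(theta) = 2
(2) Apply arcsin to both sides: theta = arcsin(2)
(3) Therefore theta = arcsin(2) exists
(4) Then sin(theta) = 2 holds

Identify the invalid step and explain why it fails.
Step 2: Apply arcsin to both sides: theta = arcsin(2)

Step 2 applies arcsin to 2. However, arcsin(x) is only defined for x in [-1, 1] because sin(theta) can only produce values in that range. Since |2| > 1, arcsin(2) is undefined. There is no angle whose sine equals 2.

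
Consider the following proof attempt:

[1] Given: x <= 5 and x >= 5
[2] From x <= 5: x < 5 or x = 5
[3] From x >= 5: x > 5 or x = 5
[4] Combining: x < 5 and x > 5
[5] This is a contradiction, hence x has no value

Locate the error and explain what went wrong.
Step 4: Combining: x < 5 and x > 5

Step 4 incorrectly combines the conditions. From x <= 5 and x >= 5, the intersection is x = 5. The error treats the 'or' cases as 'and' requirements. The correct conclusion is that x = 5 is the unique solution, not that no solution exists.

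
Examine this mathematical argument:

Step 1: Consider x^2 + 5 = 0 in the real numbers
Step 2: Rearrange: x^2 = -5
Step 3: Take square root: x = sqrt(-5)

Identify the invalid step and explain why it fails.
Step 3: Take square root: x = sqrt(-5)

Step 3 takes the square root of -5, which is negative. In the real number system, the square root of a negative number is undefined. The equation x^2 + 5 = 0 has no real solutions. Square roots of negative numbers only exist in the complex numbers.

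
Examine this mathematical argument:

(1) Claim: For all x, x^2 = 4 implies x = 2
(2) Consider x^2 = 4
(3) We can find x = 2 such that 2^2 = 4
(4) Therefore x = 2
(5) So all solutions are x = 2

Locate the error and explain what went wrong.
Step 4: Therefore x = 2

Step 4 incorrectly concludes that x = 2 is the only solution. The proof shows that x = 2 is A solution (existence), but does not show it is the ONLY solution (uniqueness). In fact, x = -2 is also a solution since (-2)^2 = 4. Finding one solution doesn't prove there are no others.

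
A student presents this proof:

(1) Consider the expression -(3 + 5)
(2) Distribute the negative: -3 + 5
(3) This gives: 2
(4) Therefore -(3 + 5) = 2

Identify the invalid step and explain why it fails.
Step 2: Distribute the negative: -3 + 5

Step 2 incorrectly distributes the negative sign. The correct distribution is -(3 + 5) = -3 - 5 = -8. The negative must be applied to both terms, not just the first. The error treats -(3 + 5) as -3 + 5, which equals 2 instead of -8.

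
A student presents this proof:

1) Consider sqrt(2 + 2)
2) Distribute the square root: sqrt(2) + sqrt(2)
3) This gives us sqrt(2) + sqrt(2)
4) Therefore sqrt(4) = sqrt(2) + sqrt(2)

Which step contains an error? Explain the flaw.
Step 2: Distribute the square root: sqrt(2) + sqrt(2)

Step 2 incorrectly 'distributes' the square root over addition. The square root function does not distribute: sqrt(a + b) ≠ sqrt(a) + sqrt(b). In fact, sqrt(2 + 2) = sqrt(4) ≈ 2.0000, while sqrt(2) + sqrt(2) ≈ 2.8284.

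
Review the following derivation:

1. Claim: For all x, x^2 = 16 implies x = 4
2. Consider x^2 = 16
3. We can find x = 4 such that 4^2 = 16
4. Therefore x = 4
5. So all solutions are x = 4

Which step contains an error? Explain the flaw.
Step 4: Therefore x = 4

Step 4 incorrectly concludes that x = 4 is the only solution. The proof shows that x = 4 is A solution (existence), but does not show it is the ONLY solution (uniqueness). In fact, x = -4 is also a solution since (-4)^2 = 16. Finding one solution doesn't prove there are no others.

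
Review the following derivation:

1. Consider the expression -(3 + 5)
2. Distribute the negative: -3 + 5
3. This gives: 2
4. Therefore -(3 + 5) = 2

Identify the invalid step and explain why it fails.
Step 2: Distribute the negative: -3 + 5

Step 2 incorrectly distributes the negative sign. The correct distribution is -(3 + 5) = -3 - 5 = -8. The negative must be applied to both terms, not just the first. The error treats -(3 + 5) as -3 + 5, which equals 2 instead of -8.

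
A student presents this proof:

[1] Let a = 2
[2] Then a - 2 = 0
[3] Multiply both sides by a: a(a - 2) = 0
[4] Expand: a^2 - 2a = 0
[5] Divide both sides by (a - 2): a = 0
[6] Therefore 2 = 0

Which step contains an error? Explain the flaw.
Step 5: Divide both sides by (a - 2): a = 0

Step 5 divides both sides by (a - 2). However, since a = 2, we have (a - 2) = 0. Division by zero is undefined, making this step invalid.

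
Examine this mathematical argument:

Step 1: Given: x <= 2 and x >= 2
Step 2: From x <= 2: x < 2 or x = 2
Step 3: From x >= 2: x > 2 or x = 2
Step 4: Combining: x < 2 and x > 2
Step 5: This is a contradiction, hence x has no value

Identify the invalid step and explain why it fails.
Step 4: Combining: x < 2 and x > 2

Step 4 incorrectly combines the conditions. From x <= 2 and x >= 2, the intersection is x = 2. The error treats the 'or' cases as 'and' requirements. The correct conclusion is that x = 2 is the unique solution, not that no solution exists.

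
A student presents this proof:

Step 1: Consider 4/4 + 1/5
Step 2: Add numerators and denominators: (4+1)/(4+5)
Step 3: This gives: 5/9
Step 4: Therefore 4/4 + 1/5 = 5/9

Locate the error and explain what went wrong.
Step 2: Add numerators and denominators: (4+1)/(4+5)

Step 2 incorrectly adds fractions by separately adding numerators and denominators. This is wrong. The correct method requires a common denominator: 4/4 + 1/5 = (4×5 + 1×4)/(4×5) = 24/20 = 6/5. The method used gives 5/9, which is different.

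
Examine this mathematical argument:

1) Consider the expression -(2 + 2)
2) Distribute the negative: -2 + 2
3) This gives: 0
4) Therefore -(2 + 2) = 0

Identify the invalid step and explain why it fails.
Step 2: Distribute the negative: -2 + 2

Step 2 incorrectly distributes the negative sign. The correct distribution is -(2 + 2) = -2 - 2 = -4. The negative must be applied to both terms, not just the first. The error treats -(2 + 2) as -2 + 2, which equals 0 instead of -4.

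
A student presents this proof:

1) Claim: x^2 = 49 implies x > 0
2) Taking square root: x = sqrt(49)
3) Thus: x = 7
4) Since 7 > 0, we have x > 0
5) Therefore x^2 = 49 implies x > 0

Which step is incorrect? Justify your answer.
Step 2: Taking square root: x = sqrt(49)

Step 2 takes the square root and assumes the positive root only. The equation x^2 = 49 actually has two solutions: x = 7 and x = -7. The proof silently assumes x > 0 without justification, then uses this assumption to conclude x > 0, which is circular. The counterexample x = -7 shows the claim is false.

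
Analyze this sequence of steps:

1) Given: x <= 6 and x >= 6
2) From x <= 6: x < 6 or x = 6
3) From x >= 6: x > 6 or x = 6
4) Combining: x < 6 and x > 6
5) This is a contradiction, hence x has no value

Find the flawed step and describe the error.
Step 4: Combining: x < 6 and x > 6

Step 4 incorrectly combines the conditions. From x <= 6 and x >= 6, the intersection is x = 6. The error treats the 'or' cases as 'and' requirements. The correct conclusion is that x = 6 is the unique solution, not that no solution exists.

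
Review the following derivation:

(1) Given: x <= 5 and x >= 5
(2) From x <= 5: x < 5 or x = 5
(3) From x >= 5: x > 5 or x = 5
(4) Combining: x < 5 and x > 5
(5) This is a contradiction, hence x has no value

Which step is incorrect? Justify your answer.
Step 4: Combining: x < 5 and x > 5

Step 4 incorrectly combines the conditions. From x <= 5 and x >= 5, the intersection is x = 5. The error treats the 'or' cases as 'and' requirements. The correct conclusion is that x = 5 is the unique solution, not that no solution exists.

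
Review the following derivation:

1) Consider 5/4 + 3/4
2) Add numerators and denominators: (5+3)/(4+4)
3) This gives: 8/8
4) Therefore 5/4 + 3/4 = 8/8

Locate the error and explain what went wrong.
Step 2: Add numerators and denominators: (5+3)/(4+4)

Step 2 incorrectly adds fractions by separately adding numerators and denominators. This is wrong. The correct method requires a common denominator: 5/4 + 3/4 = (5×4 + 3×4)/(4×4) = 32/16 = 2. The method used gives 8/8, which is different.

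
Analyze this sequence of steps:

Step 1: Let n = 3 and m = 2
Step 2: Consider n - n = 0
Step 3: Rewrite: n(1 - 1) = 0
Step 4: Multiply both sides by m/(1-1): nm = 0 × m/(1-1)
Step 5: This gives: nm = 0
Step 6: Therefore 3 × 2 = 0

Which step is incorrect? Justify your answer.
Step 4: Multiply both sides by m/(1-1): nm = 0 × m/(1-1)

Step 4 multiplies both sides by m/(1-1). However, 1-1 = 0, so this is multiplication by m/0, which is undefined. We cannot multiply by an undefined expression.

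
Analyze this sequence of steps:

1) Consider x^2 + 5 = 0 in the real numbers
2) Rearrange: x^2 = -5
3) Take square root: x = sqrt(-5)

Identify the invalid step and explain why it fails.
Step 3: Take square root: x = sqrt(-5)

Step 3 takes the square root of -5, which is negative. In the real number system, the square root of a negative number is undefined. The equation x^2 + 5 = 0 has no real solutions. Square roots of negative numbers only exist in the complex numbers.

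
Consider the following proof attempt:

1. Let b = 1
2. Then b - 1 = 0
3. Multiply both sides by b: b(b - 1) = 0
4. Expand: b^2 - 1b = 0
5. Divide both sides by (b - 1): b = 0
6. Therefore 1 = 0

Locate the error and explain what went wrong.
Step 5: Divide both sides by (b - 1): b = 0

Step 5 divides both sides by (b - 1). However, since b = 1, we have (b - 1) = 0. Division by zero is undefined, making this step invalid.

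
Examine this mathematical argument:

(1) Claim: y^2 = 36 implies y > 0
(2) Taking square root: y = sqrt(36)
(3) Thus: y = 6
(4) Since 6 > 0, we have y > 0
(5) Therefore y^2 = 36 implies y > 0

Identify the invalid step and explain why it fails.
Step 2: Taking square root: y = sqrt(36)

Step 2 takes the square root and assumes the positive root only. The equation y^2 = 36 actually has two solutions: y = 6 and y = -6. The proof silently assumes y > 0 without justification, then uses this assumption to conclude y > 0, which is circular. The counterexample y = -6 shows the claim is false.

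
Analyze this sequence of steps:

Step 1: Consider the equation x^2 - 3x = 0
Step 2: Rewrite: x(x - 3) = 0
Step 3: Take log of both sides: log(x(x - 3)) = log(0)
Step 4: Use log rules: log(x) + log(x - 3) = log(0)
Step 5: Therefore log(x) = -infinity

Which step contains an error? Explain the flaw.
Step 3: Take log of both sides: log(x(x - 3)) = log(0)

Step 3 takes the logarithm of both sides, resulting in log(0) on the right side. The logarithm is only defined for positive numbers; log(0) is undefined (approaches negative infinity). This operation is invalid.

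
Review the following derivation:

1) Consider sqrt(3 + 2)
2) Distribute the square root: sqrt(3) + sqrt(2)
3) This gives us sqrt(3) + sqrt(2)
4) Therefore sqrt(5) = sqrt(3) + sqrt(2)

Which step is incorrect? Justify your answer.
Step 2: Distribute the square root: sqrt(3) + sqrt(2)

Step 2 incorrectly 'distributes' the square root over addition. The square root function does not distribute: sqrt(a + b) ≠ sqrt(a) + sqrt(b). In fact, sqrt(3 + 2) = sqrt(5) ≈ 2.2361, while sqrt(3) + sqrt(2) ≈ 3.1463.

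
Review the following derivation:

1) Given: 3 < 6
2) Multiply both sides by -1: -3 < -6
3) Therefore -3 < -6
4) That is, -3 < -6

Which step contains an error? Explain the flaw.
Step 2: Multiply both sides by -1: -3 < -6

Step 2 multiplies both sides by -1 but fails to reverse the inequality sign. When multiplying (or dividing) an inequality by a negative number, the direction must be reversed. Since 3 < 6, we should get -3 > -6, i.e., -3 > -6.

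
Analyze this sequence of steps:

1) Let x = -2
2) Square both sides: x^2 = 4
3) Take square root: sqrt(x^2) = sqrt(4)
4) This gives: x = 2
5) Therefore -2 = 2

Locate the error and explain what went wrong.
Step 4: This gives: x = 2

Step 4 incorrectly states that sqrt(x^2) = x. The correct identity is sqrt(x^2) = |x|. Since x = -2 < 0, we have sqrt(x^2) = |-2| = 2, not x = -2.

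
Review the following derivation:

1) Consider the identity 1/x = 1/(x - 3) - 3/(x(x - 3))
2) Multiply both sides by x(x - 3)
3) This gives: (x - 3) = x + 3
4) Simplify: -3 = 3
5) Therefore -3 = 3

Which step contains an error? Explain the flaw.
Step 3: This gives: (x - 3) = x + 3

Step 3 makes a sign error when clearing denominators. Multiplying -3/(x(x - 3)) by x(x - 3) gives -3, not +3. The correct result is (x - 3) = x - 3, which is trivially true, not (x - 3) = x + 3. (Step 1 is a valid identity: 1/(x - 3) - 3/(x(x - 3)) = (x - 3)/(x(x - 3)) = 1/x.)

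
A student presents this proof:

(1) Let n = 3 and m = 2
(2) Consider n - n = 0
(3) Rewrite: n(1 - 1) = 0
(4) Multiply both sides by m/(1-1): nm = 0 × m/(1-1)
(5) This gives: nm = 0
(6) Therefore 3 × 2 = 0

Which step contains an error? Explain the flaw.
Step 4: Multiply both sides by m/(1-1): nm = 0 × m/(1-1)

Step 4 multiplies both sides by m/(1-1). However, 1-1 = 0, so this is multiplication by m/0, which is undefined. We cannot multiply by an undefined expression.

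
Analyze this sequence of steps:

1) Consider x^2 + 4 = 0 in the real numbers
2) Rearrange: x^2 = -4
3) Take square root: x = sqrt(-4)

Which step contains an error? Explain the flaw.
Step 3: Take square root: x = sqrt(-4)

Step 3 takes the square root of -4, which is negative. In the real number system, the square root of a negative number is undefined. The equation x^2 + 4 = 0 has no real solutions. Square roots of negative numbers only exist in the complex numbers.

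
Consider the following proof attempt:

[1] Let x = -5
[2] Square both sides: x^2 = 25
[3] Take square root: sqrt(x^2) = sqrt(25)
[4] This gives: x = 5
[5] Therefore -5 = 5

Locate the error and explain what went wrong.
Step 4: This gives: x = 5

Step 4 incorrectly states that sqrt(x^2) = x. The correct identity is sqrt(x^2) = |x|. Since x = -5 < 0, we have sqrt(x^2) = |-5| = 5, not x = -5.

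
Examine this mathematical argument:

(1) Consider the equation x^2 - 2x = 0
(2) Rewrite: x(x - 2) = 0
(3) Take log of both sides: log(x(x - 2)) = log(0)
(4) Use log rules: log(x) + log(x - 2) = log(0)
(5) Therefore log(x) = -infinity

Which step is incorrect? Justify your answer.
Step 3: Take log of both sides: log(x(x - 2)) = log(0)

Step 3 takes the logarithm of both sides, resulting in log(0) on the right side. The logarithm is only defined for positive numbers; log(0) is undefined (approaches negative infinity). This operation is invalid.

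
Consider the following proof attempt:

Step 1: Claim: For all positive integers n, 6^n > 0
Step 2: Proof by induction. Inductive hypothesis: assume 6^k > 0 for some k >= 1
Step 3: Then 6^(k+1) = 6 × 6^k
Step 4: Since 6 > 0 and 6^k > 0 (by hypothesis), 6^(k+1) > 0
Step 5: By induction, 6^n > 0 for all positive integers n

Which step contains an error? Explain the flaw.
Step 5: By induction, 6^n > 0 for all positive integers n

Step 5 concludes the proof by induction, but no base case was ever established. A valid induction proof requires: (1) a base case proving 6^1 > 0, and (2) an inductive step showing IF 6^k > 0 THEN 6^(k+1) > 0. Steps 2-4 correctly establish the inductive step, but without the base case the conclusion in step 5 does not follow.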